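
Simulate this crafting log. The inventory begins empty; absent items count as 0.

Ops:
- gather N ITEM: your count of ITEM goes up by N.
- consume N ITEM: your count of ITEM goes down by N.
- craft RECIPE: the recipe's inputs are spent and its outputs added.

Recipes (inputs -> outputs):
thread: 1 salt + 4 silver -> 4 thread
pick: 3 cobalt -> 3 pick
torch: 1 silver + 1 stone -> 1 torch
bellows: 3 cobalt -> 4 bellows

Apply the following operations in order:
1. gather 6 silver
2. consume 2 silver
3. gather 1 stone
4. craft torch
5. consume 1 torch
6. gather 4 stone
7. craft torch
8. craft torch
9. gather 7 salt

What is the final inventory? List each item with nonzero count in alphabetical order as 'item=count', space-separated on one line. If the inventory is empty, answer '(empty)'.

Answer: salt=7 silver=1 stone=2 torch=2

Derivation:
After 1 (gather 6 silver): silver=6
After 2 (consume 2 silver): silver=4
After 3 (gather 1 stone): silver=4 stone=1
After 4 (craft torch): silver=3 torch=1
After 5 (consume 1 torch): silver=3
After 6 (gather 4 stone): silver=3 stone=4
After 7 (craft torch): silver=2 stone=3 torch=1
After 8 (craft torch): silver=1 stone=2 torch=2
After 9 (gather 7 salt): salt=7 silver=1 stone=2 torch=2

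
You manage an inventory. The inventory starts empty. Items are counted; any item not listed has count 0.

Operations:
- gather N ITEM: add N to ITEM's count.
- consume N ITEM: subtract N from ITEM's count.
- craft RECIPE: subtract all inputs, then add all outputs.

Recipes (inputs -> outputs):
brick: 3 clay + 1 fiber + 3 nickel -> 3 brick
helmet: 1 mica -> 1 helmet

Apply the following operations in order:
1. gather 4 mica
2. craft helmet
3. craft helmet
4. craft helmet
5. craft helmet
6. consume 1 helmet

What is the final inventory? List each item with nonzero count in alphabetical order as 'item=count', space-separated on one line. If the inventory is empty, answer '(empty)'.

After 1 (gather 4 mica): mica=4
After 2 (craft helmet): helmet=1 mica=3
After 3 (craft helmet): helmet=2 mica=2
After 4 (craft helmet): helmet=3 mica=1
After 5 (craft helmet): helmet=4
After 6 (consume 1 helmet): helmet=3

Answer: helmet=3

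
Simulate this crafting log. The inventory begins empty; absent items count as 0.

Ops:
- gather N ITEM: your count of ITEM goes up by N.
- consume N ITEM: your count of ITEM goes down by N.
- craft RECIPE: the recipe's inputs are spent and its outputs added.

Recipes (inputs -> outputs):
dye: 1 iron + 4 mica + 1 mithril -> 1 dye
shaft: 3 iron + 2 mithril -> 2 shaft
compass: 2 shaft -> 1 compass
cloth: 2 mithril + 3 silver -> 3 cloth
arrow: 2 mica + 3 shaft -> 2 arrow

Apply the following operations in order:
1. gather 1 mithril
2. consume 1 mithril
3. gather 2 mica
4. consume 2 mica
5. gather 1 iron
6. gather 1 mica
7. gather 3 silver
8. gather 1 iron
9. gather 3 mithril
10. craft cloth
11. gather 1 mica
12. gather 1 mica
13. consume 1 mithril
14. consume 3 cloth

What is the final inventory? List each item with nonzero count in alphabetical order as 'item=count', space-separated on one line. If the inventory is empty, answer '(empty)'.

Answer: iron=2 mica=3

Derivation:
After 1 (gather 1 mithril): mithril=1
After 2 (consume 1 mithril): (empty)
After 3 (gather 2 mica): mica=2
After 4 (consume 2 mica): (empty)
After 5 (gather 1 iron): iron=1
After 6 (gather 1 mica): iron=1 mica=1
After 7 (gather 3 silver): iron=1 mica=1 silver=3
After 8 (gather 1 iron): iron=2 mica=1 silver=3
After 9 (gather 3 mithril): iron=2 mica=1 mithril=3 silver=3
After 10 (craft cloth): cloth=3 iron=2 mica=1 mithril=1
After 11 (gather 1 mica): cloth=3 iron=2 mica=2 mithril=1
After 12 (gather 1 mica): cloth=3 iron=2 mica=3 mithril=1
After 13 (consume 1 mithril): cloth=3 iron=2 mica=3
After 14 (consume 3 cloth): iron=2 mica=3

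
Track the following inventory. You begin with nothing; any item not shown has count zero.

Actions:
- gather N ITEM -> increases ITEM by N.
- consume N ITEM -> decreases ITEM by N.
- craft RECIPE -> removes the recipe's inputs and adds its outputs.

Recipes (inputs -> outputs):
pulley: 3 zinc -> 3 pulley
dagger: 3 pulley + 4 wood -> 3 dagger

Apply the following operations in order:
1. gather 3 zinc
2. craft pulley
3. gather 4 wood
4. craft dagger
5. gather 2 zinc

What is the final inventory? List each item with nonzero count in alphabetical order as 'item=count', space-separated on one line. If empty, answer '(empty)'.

Answer: dagger=3 zinc=2

Derivation:
After 1 (gather 3 zinc): zinc=3
After 2 (craft pulley): pulley=3
After 3 (gather 4 wood): pulley=3 wood=4
After 4 (craft dagger): dagger=3
After 5 (gather 2 zinc): dagger=3 zinc=2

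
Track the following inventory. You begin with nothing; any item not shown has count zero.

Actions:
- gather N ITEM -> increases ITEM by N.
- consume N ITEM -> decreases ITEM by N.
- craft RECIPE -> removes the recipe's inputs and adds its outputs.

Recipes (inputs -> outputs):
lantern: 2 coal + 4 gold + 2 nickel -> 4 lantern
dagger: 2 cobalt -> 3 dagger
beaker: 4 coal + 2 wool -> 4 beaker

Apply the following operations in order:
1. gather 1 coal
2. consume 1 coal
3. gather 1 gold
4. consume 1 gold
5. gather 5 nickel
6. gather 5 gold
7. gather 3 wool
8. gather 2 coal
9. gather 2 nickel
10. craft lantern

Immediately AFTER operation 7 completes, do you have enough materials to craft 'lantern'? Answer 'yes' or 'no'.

After 1 (gather 1 coal): coal=1
After 2 (consume 1 coal): (empty)
After 3 (gather 1 gold): gold=1
After 4 (consume 1 gold): (empty)
After 5 (gather 5 nickel): nickel=5
After 6 (gather 5 gold): gold=5 nickel=5
After 7 (gather 3 wool): gold=5 nickel=5 wool=3

Answer: no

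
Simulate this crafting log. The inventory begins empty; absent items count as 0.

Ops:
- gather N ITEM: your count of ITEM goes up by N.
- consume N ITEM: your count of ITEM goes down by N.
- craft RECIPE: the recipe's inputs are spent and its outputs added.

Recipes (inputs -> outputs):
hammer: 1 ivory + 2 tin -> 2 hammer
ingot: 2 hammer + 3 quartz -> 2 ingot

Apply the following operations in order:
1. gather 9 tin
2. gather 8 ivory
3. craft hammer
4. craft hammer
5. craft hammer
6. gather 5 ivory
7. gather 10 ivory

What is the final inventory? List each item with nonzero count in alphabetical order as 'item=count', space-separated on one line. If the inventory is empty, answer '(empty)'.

Answer: hammer=6 ivory=20 tin=3

Derivation:
After 1 (gather 9 tin): tin=9
After 2 (gather 8 ivory): ivory=8 tin=9
After 3 (craft hammer): hammer=2 ivory=7 tin=7
After 4 (craft hammer): hammer=4 ivory=6 tin=5
After 5 (craft hammer): hammer=6 ivory=5 tin=3
After 6 (gather 5 ivory): hammer=6 ivory=10 tin=3
After 7 (gather 10 ivory): hammer=6 ivory=20 tin=3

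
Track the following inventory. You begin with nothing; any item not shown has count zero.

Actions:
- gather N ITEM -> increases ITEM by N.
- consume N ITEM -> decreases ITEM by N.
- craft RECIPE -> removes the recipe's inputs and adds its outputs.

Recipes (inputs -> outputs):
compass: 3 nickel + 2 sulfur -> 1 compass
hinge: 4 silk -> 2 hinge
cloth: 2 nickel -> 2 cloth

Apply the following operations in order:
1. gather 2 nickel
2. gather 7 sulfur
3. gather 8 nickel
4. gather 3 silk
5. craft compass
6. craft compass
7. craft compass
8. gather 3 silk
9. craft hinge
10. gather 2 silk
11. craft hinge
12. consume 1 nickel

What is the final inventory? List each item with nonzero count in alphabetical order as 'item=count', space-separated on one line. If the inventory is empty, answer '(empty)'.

Answer: compass=3 hinge=4 sulfur=1

Derivation:
After 1 (gather 2 nickel): nickel=2
After 2 (gather 7 sulfur): nickel=2 sulfur=7
After 3 (gather 8 nickel): nickel=10 sulfur=7
After 4 (gather 3 silk): nickel=10 silk=3 sulfur=7
After 5 (craft compass): compass=1 nickel=7 silk=3 sulfur=5
After 6 (craft compass): compass=2 nickel=4 silk=3 sulfur=3
After 7 (craft compass): compass=3 nickel=1 silk=3 sulfur=1
After 8 (gather 3 silk): compass=3 nickel=1 silk=6 sulfur=1
After 9 (craft hinge): compass=3 hinge=2 nickel=1 silk=2 sulfur=1
After 10 (gather 2 silk): compass=3 hinge=2 nickel=1 silk=4 sulfur=1
After 11 (craft hinge): compass=3 hinge=4 nickel=1 sulfur=1
After 12 (consume 1 nickel): compass=3 hinge=4 sulfur=1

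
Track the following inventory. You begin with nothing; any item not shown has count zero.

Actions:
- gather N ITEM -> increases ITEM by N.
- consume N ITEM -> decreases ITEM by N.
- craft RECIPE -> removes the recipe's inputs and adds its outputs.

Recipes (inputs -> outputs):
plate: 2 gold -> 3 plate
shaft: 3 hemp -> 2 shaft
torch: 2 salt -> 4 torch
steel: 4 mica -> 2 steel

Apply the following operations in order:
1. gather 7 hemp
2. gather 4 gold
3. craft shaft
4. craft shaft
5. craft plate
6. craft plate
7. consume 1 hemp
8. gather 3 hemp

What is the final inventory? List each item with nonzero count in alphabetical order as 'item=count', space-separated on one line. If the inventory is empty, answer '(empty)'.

After 1 (gather 7 hemp): hemp=7
After 2 (gather 4 gold): gold=4 hemp=7
After 3 (craft shaft): gold=4 hemp=4 shaft=2
After 4 (craft shaft): gold=4 hemp=1 shaft=4
After 5 (craft plate): gold=2 hemp=1 plate=3 shaft=4
After 6 (craft plate): hemp=1 plate=6 shaft=4
After 7 (consume 1 hemp): plate=6 shaft=4
After 8 (gather 3 hemp): hemp=3 plate=6 shaft=4

Answer: hemp=3 plate=6 shaft=4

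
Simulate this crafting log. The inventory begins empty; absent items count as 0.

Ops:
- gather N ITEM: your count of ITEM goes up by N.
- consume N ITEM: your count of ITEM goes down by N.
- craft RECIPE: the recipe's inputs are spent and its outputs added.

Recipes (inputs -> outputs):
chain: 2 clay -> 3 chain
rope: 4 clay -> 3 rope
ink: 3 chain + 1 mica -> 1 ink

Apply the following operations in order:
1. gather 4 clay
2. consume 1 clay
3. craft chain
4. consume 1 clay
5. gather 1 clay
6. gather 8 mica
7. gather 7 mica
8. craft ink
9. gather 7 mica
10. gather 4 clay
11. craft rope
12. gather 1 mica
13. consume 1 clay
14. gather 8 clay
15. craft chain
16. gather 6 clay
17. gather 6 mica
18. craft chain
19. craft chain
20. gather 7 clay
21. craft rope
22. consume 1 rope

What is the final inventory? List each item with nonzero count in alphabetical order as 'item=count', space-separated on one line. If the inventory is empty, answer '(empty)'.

After 1 (gather 4 clay): clay=4
After 2 (consume 1 clay): clay=3
After 3 (craft chain): chain=3 clay=1
After 4 (consume 1 clay): chain=3
After 5 (gather 1 clay): chain=3 clay=1
After 6 (gather 8 mica): chain=3 clay=1 mica=8
After 7 (gather 7 mica): chain=3 clay=1 mica=15
After 8 (craft ink): clay=1 ink=1 mica=14
After 9 (gather 7 mica): clay=1 ink=1 mica=21
After 10 (gather 4 clay): clay=5 ink=1 mica=21
After 11 (craft rope): clay=1 ink=1 mica=21 rope=3
After 12 (gather 1 mica): clay=1 ink=1 mica=22 rope=3
After 13 (consume 1 clay): ink=1 mica=22 rope=3
After 14 (gather 8 clay): clay=8 ink=1 mica=22 rope=3
After 15 (craft chain): chain=3 clay=6 ink=1 mica=22 rope=3
After 16 (gather 6 clay): chain=3 clay=12 ink=1 mica=22 rope=3
After 17 (gather 6 mica): chain=3 clay=12 ink=1 mica=28 rope=3
After 18 (craft chain): chain=6 clay=10 ink=1 mica=28 rope=3
After 19 (craft chain): chain=9 clay=8 ink=1 mica=28 rope=3
After 20 (gather 7 clay): chain=9 clay=15 ink=1 mica=28 rope=3
After 21 (craft rope): chain=9 clay=11 ink=1 mica=28 rope=6
After 22 (consume 1 rope): chain=9 clay=11 ink=1 mica=28 rope=5

Answer: chain=9 clay=11 ink=1 mica=28 rope=5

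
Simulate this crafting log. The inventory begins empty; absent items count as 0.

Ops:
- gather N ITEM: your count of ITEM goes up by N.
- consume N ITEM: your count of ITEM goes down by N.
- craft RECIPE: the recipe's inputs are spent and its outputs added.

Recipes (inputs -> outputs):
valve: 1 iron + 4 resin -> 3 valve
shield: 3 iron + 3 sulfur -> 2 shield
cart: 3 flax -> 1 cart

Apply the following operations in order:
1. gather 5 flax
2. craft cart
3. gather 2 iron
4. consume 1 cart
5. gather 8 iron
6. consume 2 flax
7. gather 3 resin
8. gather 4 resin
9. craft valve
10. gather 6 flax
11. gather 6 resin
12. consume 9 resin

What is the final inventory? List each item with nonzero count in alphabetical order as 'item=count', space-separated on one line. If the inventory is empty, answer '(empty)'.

Answer: flax=6 iron=9 valve=3

Derivation:
After 1 (gather 5 flax): flax=5
After 2 (craft cart): cart=1 flax=2
After 3 (gather 2 iron): cart=1 flax=2 iron=2
After 4 (consume 1 cart): flax=2 iron=2
After 5 (gather 8 iron): flax=2 iron=10
After 6 (consume 2 flax): iron=10
After 7 (gather 3 resin): iron=10 resin=3
After 8 (gather 4 resin): iron=10 resin=7
After 9 (craft valve): iron=9 resin=3 valve=3
After 10 (gather 6 flax): flax=6 iron=9 resin=3 valve=3
After 11 (gather 6 resin): flax=6 iron=9 resin=9 valve=3
After 12 (consume 9 resin): flax=6 iron=9 valve=3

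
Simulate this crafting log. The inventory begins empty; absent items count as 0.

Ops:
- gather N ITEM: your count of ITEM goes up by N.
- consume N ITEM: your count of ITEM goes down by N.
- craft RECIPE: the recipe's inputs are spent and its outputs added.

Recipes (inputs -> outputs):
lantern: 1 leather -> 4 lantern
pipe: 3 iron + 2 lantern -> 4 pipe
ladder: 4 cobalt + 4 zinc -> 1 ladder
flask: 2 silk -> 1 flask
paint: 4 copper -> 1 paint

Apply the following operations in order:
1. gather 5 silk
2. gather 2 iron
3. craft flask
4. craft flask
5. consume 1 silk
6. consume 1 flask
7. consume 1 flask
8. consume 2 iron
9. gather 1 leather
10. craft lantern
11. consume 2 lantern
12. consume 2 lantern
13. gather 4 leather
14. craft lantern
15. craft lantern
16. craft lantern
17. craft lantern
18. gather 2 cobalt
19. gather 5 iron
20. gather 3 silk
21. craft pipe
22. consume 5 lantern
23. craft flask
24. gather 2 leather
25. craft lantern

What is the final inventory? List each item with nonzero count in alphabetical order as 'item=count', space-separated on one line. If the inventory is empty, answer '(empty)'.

After 1 (gather 5 silk): silk=5
After 2 (gather 2 iron): iron=2 silk=5
After 3 (craft flask): flask=1 iron=2 silk=3
After 4 (craft flask): flask=2 iron=2 silk=1
After 5 (consume 1 silk): flask=2 iron=2
After 6 (consume 1 flask): flask=1 iron=2
After 7 (consume 1 flask): iron=2
After 8 (consume 2 iron): (empty)
After 9 (gather 1 leather): leather=1
After 10 (craft lantern): lantern=4
After 11 (consume 2 lantern): lantern=2
After 12 (consume 2 lantern): (empty)
After 13 (gather 4 leather): leather=4
After 14 (craft lantern): lantern=4 leather=3
After 15 (craft lantern): lantern=8 leather=2
After 16 (craft lantern): lantern=12 leather=1
After 17 (craft lantern): lantern=16
After 18 (gather 2 cobalt): cobalt=2 lantern=16
After 19 (gather 5 iron): cobalt=2 iron=5 lantern=16
After 20 (gather 3 silk): cobalt=2 iron=5 lantern=16 silk=3
After 21 (craft pipe): cobalt=2 iron=2 lantern=14 pipe=4 silk=3
After 22 (consume 5 lantern): cobalt=2 iron=2 lantern=9 pipe=4 silk=3
After 23 (craft flask): cobalt=2 flask=1 iron=2 lantern=9 pipe=4 silk=1
After 24 (gather 2 leather): cobalt=2 flask=1 iron=2 lantern=9 leather=2 pipe=4 silk=1
After 25 (craft lantern): cobalt=2 flask=1 iron=2 lantern=13 leather=1 pipe=4 silk=1

Answer: cobalt=2 flask=1 iron=2 lantern=13 leather=1 pipe=4 silk=1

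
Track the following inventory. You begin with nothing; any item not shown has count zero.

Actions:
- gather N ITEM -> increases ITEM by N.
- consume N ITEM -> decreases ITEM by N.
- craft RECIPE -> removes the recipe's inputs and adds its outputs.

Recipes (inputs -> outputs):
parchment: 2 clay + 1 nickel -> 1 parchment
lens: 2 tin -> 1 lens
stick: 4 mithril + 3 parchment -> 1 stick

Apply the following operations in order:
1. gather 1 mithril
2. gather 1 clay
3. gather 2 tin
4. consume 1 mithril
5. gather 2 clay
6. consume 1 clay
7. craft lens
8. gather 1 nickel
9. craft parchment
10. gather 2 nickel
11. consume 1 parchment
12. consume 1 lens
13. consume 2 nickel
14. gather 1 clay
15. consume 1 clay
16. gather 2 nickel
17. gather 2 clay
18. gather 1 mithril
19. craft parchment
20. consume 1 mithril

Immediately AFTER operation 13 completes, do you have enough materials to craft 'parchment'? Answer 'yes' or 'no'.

After 1 (gather 1 mithril): mithril=1
After 2 (gather 1 clay): clay=1 mithril=1
After 3 (gather 2 tin): clay=1 mithril=1 tin=2
After 4 (consume 1 mithril): clay=1 tin=2
After 5 (gather 2 clay): clay=3 tin=2
After 6 (consume 1 clay): clay=2 tin=2
After 7 (craft lens): clay=2 lens=1
After 8 (gather 1 nickel): clay=2 lens=1 nickel=1
After 9 (craft parchment): lens=1 parchment=1
After 10 (gather 2 nickel): lens=1 nickel=2 parchment=1
After 11 (consume 1 parchment): lens=1 nickel=2
After 12 (consume 1 lens): nickel=2
After 13 (consume 2 nickel): (empty)

Answer: no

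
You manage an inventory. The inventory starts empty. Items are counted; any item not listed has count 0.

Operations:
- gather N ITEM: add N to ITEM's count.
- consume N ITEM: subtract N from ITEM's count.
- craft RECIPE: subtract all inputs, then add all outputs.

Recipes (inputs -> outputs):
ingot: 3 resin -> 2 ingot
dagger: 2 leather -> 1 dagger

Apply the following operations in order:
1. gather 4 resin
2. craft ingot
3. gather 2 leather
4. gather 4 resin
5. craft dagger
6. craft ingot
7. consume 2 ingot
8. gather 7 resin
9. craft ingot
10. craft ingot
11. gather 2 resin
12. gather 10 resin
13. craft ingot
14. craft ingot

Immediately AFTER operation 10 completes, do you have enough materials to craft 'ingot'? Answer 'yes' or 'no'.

After 1 (gather 4 resin): resin=4
After 2 (craft ingot): ingot=2 resin=1
After 3 (gather 2 leather): ingot=2 leather=2 resin=1
After 4 (gather 4 resin): ingot=2 leather=2 resin=5
After 5 (craft dagger): dagger=1 ingot=2 resin=5
After 6 (craft ingot): dagger=1 ingot=4 resin=2
After 7 (consume 2 ingot): dagger=1 ingot=2 resin=2
After 8 (gather 7 resin): dagger=1 ingot=2 resin=9
After 9 (craft ingot): dagger=1 ingot=4 resin=6
After 10 (craft ingot): dagger=1 ingot=6 resin=3

Answer: yes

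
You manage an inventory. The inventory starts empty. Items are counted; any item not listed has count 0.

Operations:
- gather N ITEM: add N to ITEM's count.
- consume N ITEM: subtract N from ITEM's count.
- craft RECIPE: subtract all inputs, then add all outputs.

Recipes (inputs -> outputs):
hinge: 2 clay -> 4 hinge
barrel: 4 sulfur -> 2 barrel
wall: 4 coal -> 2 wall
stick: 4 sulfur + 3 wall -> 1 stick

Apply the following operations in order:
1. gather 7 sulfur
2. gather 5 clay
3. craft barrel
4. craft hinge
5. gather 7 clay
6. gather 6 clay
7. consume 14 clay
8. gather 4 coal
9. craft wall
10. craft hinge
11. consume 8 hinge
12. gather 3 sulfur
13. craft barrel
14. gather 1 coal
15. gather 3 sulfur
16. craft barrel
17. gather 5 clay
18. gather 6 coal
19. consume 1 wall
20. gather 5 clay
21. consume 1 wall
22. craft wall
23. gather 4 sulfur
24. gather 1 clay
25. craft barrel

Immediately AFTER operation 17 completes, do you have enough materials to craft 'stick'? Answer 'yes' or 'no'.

After 1 (gather 7 sulfur): sulfur=7
After 2 (gather 5 clay): clay=5 sulfur=7
After 3 (craft barrel): barrel=2 clay=5 sulfur=3
After 4 (craft hinge): barrel=2 clay=3 hinge=4 sulfur=3
After 5 (gather 7 clay): barrel=2 clay=10 hinge=4 sulfur=3
After 6 (gather 6 clay): barrel=2 clay=16 hinge=4 sulfur=3
After 7 (consume 14 clay): barrel=2 clay=2 hinge=4 sulfur=3
After 8 (gather 4 coal): barrel=2 clay=2 coal=4 hinge=4 sulfur=3
After 9 (craft wall): barrel=2 clay=2 hinge=4 sulfur=3 wall=2
After 10 (craft hinge): barrel=2 hinge=8 sulfur=3 wall=2
After 11 (consume 8 hinge): barrel=2 sulfur=3 wall=2
After 12 (gather 3 sulfur): barrel=2 sulfur=6 wall=2
After 13 (craft barrel): barrel=4 sulfur=2 wall=2
After 14 (gather 1 coal): barrel=4 coal=1 sulfur=2 wall=2
After 15 (gather 3 sulfur): barrel=4 coal=1 sulfur=5 wall=2
After 16 (craft barrel): barrel=6 coal=1 sulfur=1 wall=2
After 17 (gather 5 clay): barrel=6 clay=5 coal=1 sulfur=1 wall=2

Answer: no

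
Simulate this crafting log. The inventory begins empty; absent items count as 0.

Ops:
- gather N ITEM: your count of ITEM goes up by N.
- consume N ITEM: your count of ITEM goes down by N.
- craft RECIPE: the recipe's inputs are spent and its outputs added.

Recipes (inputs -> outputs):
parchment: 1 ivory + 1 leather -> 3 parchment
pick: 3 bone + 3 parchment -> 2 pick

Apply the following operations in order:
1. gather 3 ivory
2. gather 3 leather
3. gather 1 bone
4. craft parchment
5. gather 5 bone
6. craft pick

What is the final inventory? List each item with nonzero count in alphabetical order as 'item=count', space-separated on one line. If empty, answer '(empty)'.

After 1 (gather 3 ivory): ivory=3
After 2 (gather 3 leather): ivory=3 leather=3
After 3 (gather 1 bone): bone=1 ivory=3 leather=3
After 4 (craft parchment): bone=1 ivory=2 leather=2 parchment=3
After 5 (gather 5 bone): bone=6 ivory=2 leather=2 parchment=3
After 6 (craft pick): bone=3 ivory=2 leather=2 pick=2

Answer: bone=3 ivory=2 leather=2 pick=2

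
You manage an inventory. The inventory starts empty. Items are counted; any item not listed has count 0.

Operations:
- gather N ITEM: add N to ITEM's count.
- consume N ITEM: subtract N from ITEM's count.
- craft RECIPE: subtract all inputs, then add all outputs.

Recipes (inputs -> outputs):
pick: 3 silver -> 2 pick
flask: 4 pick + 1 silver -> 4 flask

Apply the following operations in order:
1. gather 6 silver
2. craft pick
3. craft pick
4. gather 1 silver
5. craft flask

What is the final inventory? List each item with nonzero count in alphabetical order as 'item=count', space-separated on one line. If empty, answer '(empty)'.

After 1 (gather 6 silver): silver=6
After 2 (craft pick): pick=2 silver=3
After 3 (craft pick): pick=4
After 4 (gather 1 silver): pick=4 silver=1
After 5 (craft flask): flask=4

Answer: flask=4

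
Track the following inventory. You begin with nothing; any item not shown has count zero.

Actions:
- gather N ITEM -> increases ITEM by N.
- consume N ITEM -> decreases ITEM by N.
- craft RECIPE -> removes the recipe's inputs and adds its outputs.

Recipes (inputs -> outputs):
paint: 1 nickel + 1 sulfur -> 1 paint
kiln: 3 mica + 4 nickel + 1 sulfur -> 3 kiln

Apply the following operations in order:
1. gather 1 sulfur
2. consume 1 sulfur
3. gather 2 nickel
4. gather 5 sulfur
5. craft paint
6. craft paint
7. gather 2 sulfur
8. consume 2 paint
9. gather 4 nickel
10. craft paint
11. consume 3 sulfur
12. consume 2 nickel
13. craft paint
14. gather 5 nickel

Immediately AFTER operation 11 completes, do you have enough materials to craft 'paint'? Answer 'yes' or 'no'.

After 1 (gather 1 sulfur): sulfur=1
After 2 (consume 1 sulfur): (empty)
After 3 (gather 2 nickel): nickel=2
After 4 (gather 5 sulfur): nickel=2 sulfur=5
After 5 (craft paint): nickel=1 paint=1 sulfur=4
After 6 (craft paint): paint=2 sulfur=3
After 7 (gather 2 sulfur): paint=2 sulfur=5
After 8 (consume 2 paint): sulfur=5
After 9 (gather 4 nickel): nickel=4 sulfur=5
After 10 (craft paint): nickel=3 paint=1 sulfur=4
After 11 (consume 3 sulfur): nickel=3 paint=1 sulfur=1

Answer: yes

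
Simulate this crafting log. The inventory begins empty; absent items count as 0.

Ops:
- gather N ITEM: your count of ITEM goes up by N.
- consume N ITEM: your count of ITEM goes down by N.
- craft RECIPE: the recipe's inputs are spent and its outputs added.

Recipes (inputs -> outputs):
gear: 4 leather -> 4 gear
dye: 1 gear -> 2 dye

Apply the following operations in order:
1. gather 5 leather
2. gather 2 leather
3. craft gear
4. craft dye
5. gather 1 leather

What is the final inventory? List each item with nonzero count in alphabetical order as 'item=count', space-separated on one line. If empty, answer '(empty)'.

After 1 (gather 5 leather): leather=5
After 2 (gather 2 leather): leather=7
After 3 (craft gear): gear=4 leather=3
After 4 (craft dye): dye=2 gear=3 leather=3
After 5 (gather 1 leather): dye=2 gear=3 leather=4

Answer: dye=2 gear=3 leather=4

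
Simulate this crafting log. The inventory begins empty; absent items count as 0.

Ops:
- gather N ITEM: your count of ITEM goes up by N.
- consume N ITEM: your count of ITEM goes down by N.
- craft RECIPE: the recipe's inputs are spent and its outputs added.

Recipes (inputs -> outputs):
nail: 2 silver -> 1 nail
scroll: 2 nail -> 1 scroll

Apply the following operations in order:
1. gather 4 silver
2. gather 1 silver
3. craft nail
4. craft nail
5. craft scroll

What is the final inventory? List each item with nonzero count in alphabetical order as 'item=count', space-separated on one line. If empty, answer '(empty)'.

After 1 (gather 4 silver): silver=4
After 2 (gather 1 silver): silver=5
After 3 (craft nail): nail=1 silver=3
After 4 (craft nail): nail=2 silver=1
After 5 (craft scroll): scroll=1 silver=1

Answer: scroll=1 silver=1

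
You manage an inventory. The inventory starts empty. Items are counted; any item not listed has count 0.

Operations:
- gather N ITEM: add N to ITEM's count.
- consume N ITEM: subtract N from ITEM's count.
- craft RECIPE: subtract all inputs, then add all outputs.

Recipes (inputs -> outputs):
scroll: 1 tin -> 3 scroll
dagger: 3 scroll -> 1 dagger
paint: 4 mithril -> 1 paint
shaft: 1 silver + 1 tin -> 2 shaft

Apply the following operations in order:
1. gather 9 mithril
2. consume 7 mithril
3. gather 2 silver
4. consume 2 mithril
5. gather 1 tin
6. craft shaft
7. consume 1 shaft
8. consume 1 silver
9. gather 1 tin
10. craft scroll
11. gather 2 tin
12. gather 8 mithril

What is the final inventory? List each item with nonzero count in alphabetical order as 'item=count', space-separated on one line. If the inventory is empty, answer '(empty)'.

After 1 (gather 9 mithril): mithril=9
After 2 (consume 7 mithril): mithril=2
After 3 (gather 2 silver): mithril=2 silver=2
After 4 (consume 2 mithril): silver=2
After 5 (gather 1 tin): silver=2 tin=1
After 6 (craft shaft): shaft=2 silver=1
After 7 (consume 1 shaft): shaft=1 silver=1
After 8 (consume 1 silver): shaft=1
After 9 (gather 1 tin): shaft=1 tin=1
After 10 (craft scroll): scroll=3 shaft=1
After 11 (gather 2 tin): scroll=3 shaft=1 tin=2
After 12 (gather 8 mithril): mithril=8 scroll=3 shaft=1 tin=2

Answer: mithril=8 scroll=3 shaft=1 tin=2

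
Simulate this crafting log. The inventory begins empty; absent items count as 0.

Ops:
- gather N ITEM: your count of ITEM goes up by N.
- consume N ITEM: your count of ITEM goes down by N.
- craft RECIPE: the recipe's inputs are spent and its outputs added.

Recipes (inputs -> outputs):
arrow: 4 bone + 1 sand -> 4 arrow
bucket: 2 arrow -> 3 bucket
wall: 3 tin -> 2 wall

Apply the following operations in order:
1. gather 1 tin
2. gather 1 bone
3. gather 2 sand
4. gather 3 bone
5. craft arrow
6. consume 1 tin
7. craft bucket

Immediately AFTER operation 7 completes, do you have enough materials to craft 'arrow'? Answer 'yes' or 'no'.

Answer: no

Derivation:
After 1 (gather 1 tin): tin=1
After 2 (gather 1 bone): bone=1 tin=1
After 3 (gather 2 sand): bone=1 sand=2 tin=1
After 4 (gather 3 bone): bone=4 sand=2 tin=1
After 5 (craft arrow): arrow=4 sand=1 tin=1
After 6 (consume 1 tin): arrow=4 sand=1
After 7 (craft bucket): arrow=2 bucket=3 sand=1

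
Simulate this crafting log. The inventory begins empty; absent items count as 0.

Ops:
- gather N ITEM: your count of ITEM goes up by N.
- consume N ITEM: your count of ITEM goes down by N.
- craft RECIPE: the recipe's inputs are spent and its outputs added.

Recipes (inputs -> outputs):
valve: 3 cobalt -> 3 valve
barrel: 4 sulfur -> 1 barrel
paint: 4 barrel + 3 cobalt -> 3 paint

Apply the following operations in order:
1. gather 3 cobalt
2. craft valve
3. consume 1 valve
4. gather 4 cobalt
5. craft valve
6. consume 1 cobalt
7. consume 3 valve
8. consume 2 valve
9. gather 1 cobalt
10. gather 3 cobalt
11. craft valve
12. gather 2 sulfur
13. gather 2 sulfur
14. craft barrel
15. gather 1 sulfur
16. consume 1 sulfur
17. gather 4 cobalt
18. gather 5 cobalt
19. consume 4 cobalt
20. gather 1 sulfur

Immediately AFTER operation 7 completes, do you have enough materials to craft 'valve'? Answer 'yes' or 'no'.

Answer: no

Derivation:
After 1 (gather 3 cobalt): cobalt=3
After 2 (craft valve): valve=3
After 3 (consume 1 valve): valve=2
After 4 (gather 4 cobalt): cobalt=4 valve=2
After 5 (craft valve): cobalt=1 valve=5
After 6 (consume 1 cobalt): valve=5
After 7 (consume 3 valve): valve=2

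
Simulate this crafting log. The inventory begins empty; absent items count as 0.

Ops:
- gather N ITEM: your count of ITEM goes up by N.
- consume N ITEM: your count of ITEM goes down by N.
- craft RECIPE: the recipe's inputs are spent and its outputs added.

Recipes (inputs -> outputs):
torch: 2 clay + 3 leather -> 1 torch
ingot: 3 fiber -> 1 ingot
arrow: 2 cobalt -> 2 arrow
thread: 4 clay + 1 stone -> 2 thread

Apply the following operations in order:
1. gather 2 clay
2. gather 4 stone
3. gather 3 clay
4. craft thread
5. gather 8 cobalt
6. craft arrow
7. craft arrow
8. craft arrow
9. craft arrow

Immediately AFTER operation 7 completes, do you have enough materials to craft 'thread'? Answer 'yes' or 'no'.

After 1 (gather 2 clay): clay=2
After 2 (gather 4 stone): clay=2 stone=4
After 3 (gather 3 clay): clay=5 stone=4
After 4 (craft thread): clay=1 stone=3 thread=2
After 5 (gather 8 cobalt): clay=1 cobalt=8 stone=3 thread=2
After 6 (craft arrow): arrow=2 clay=1 cobalt=6 stone=3 thread=2
After 7 (craft arrow): arrow=4 clay=1 cobalt=4 stone=3 thread=2

Answer: no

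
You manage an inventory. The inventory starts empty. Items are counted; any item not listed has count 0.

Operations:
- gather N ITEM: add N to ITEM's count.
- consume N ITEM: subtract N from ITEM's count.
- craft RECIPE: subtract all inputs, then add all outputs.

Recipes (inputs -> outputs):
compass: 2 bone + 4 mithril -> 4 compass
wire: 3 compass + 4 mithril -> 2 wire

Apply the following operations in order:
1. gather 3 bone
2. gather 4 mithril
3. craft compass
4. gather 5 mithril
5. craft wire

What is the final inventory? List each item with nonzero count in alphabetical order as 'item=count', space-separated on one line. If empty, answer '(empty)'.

Answer: bone=1 compass=1 mithril=1 wire=2

Derivation:
After 1 (gather 3 bone): bone=3
After 2 (gather 4 mithril): bone=3 mithril=4
After 3 (craft compass): bone=1 compass=4
After 4 (gather 5 mithril): bone=1 compass=4 mithril=5
After 5 (craft wire): bone=1 compass=1 mithril=1 wire=2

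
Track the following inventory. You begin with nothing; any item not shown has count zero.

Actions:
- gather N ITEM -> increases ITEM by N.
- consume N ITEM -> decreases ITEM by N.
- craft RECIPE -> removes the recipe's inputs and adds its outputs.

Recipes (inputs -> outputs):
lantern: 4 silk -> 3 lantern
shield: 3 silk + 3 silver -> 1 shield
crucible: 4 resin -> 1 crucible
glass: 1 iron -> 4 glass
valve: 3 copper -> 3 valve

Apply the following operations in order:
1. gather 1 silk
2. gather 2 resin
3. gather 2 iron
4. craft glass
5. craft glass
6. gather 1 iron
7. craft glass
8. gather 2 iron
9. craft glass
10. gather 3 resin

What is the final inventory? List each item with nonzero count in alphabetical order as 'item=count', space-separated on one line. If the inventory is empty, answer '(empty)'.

Answer: glass=16 iron=1 resin=5 silk=1

Derivation:
After 1 (gather 1 silk): silk=1
After 2 (gather 2 resin): resin=2 silk=1
After 3 (gather 2 iron): iron=2 resin=2 silk=1
After 4 (craft glass): glass=4 iron=1 resin=2 silk=1
After 5 (craft glass): glass=8 resin=2 silk=1
After 6 (gather 1 iron): glass=8 iron=1 resin=2 silk=1
After 7 (craft glass): glass=12 resin=2 silk=1
After 8 (gather 2 iron): glass=12 iron=2 resin=2 silk=1
After 9 (craft glass): glass=16 iron=1 resin=2 silk=1
After 10 (gather 3 resin): glass=16 iron=1 resin=5 silk=1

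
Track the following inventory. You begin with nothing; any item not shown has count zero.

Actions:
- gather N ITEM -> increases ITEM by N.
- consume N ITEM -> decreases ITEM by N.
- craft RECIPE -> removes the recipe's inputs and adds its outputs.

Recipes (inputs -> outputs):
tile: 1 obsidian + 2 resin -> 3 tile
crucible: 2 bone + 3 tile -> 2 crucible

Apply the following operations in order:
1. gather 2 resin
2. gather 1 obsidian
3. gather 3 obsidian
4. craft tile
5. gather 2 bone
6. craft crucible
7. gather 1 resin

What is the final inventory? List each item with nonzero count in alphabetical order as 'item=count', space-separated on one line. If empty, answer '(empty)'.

After 1 (gather 2 resin): resin=2
After 2 (gather 1 obsidian): obsidian=1 resin=2
After 3 (gather 3 obsidian): obsidian=4 resin=2
After 4 (craft tile): obsidian=3 tile=3
After 5 (gather 2 bone): bone=2 obsidian=3 tile=3
After 6 (craft crucible): crucible=2 obsidian=3
After 7 (gather 1 resin): crucible=2 obsidian=3 resin=1

Answer: crucible=2 obsidian=3 resin=1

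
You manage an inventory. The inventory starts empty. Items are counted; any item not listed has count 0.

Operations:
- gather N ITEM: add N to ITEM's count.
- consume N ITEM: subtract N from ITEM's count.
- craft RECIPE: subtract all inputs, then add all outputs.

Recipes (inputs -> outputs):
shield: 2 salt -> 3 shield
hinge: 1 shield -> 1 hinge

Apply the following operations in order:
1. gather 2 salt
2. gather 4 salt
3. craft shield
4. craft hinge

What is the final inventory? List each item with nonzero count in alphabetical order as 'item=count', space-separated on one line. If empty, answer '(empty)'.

After 1 (gather 2 salt): salt=2
After 2 (gather 4 salt): salt=6
After 3 (craft shield): salt=4 shield=3
After 4 (craft hinge): hinge=1 salt=4 shield=2

Answer: hinge=1 salt=4 shield=2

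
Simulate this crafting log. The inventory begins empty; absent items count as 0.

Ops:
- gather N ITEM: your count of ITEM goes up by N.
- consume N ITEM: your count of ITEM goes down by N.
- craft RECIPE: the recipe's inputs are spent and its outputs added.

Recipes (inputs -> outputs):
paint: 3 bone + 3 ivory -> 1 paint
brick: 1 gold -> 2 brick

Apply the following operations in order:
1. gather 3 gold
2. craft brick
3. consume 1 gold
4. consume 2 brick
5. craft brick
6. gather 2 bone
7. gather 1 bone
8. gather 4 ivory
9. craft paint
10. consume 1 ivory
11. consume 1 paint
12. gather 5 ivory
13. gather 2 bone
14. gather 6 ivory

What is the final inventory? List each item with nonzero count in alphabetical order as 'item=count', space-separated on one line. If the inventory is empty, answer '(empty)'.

Answer: bone=2 brick=2 ivory=11

Derivation:
After 1 (gather 3 gold): gold=3
After 2 (craft brick): brick=2 gold=2
After 3 (consume 1 gold): brick=2 gold=1
After 4 (consume 2 brick): gold=1
After 5 (craft brick): brick=2
After 6 (gather 2 bone): bone=2 brick=2
After 7 (gather 1 bone): bone=3 brick=2
After 8 (gather 4 ivory): bone=3 brick=2 ivory=4
After 9 (craft paint): brick=2 ivory=1 paint=1
After 10 (consume 1 ivory): brick=2 paint=1
After 11 (consume 1 paint): brick=2
After 12 (gather 5 ivory): brick=2 ivory=5
After 13 (gather 2 bone): bone=2 brick=2 ivory=5
After 14 (gather 6 ivory): bone=2 brick=2 ivory=11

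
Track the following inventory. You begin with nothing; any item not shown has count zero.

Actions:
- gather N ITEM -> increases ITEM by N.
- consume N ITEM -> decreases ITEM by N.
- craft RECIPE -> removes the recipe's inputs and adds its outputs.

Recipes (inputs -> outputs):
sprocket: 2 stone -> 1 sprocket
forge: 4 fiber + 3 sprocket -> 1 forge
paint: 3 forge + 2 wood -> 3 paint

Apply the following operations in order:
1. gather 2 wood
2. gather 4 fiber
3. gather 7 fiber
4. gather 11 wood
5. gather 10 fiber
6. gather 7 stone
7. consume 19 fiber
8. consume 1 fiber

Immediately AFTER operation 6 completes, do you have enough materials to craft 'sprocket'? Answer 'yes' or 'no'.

After 1 (gather 2 wood): wood=2
After 2 (gather 4 fiber): fiber=4 wood=2
After 3 (gather 7 fiber): fiber=11 wood=2
After 4 (gather 11 wood): fiber=11 wood=13
After 5 (gather 10 fiber): fiber=21 wood=13
After 6 (gather 7 stone): fiber=21 stone=7 wood=13

Answer: yes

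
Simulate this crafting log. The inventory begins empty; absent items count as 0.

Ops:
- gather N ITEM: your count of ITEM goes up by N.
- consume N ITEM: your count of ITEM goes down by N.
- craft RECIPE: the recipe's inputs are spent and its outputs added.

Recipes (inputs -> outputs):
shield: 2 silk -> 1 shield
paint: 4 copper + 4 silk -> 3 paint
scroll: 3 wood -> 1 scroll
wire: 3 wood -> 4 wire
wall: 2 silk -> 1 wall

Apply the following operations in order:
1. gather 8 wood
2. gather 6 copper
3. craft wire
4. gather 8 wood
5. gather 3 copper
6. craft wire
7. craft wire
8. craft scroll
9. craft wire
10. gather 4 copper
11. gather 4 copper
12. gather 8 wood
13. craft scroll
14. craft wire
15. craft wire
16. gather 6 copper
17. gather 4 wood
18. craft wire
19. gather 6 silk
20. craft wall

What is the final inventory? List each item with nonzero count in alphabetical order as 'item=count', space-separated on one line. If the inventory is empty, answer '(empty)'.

Answer: copper=23 scroll=2 silk=4 wall=1 wire=28 wood=1

Derivation:
After 1 (gather 8 wood): wood=8
After 2 (gather 6 copper): copper=6 wood=8
After 3 (craft wire): copper=6 wire=4 wood=5
After 4 (gather 8 wood): copper=6 wire=4 wood=13
After 5 (gather 3 copper): copper=9 wire=4 wood=13
After 6 (craft wire): copper=9 wire=8 wood=10
After 7 (craft wire): copper=9 wire=12 wood=7
After 8 (craft scroll): copper=9 scroll=1 wire=12 wood=4
After 9 (craft wire): copper=9 scroll=1 wire=16 wood=1
After 10 (gather 4 copper): copper=13 scroll=1 wire=16 wood=1
After 11 (gather 4 copper): copper=17 scroll=1 wire=16 wood=1
After 12 (gather 8 wood): copper=17 scroll=1 wire=16 wood=9
After 13 (craft scroll): copper=17 scroll=2 wire=16 wood=6
After 14 (craft wire): copper=17 scroll=2 wire=20 wood=3
After 15 (craft wire): copper=17 scroll=2 wire=24
After 16 (gather 6 copper): copper=23 scroll=2 wire=24
After 17 (gather 4 wood): copper=23 scroll=2 wire=24 wood=4
After 18 (craft wire): copper=23 scroll=2 wire=28 wood=1
After 19 (gather 6 silk): copper=23 scroll=2 silk=6 wire=28 wood=1
After 20 (craft wall): copper=23 scroll=2 silk=4 wall=1 wire=28 wood=1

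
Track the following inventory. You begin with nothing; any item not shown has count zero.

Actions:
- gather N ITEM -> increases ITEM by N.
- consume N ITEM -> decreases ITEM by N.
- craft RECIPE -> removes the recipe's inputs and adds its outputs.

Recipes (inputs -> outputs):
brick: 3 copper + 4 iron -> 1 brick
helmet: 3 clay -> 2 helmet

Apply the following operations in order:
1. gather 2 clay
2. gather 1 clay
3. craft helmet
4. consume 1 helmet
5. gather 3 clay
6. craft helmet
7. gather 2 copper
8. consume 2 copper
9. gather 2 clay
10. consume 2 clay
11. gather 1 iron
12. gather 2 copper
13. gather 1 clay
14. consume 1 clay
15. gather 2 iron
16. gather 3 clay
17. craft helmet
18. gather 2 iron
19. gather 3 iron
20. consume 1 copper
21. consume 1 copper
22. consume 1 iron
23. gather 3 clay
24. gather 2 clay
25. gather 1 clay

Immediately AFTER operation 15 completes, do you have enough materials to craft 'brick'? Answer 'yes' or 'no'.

Answer: no

Derivation:
After 1 (gather 2 clay): clay=2
After 2 (gather 1 clay): clay=3
After 3 (craft helmet): helmet=2
After 4 (consume 1 helmet): helmet=1
After 5 (gather 3 clay): clay=3 helmet=1
After 6 (craft helmet): helmet=3
After 7 (gather 2 copper): copper=2 helmet=3
After 8 (consume 2 copper): helmet=3
After 9 (gather 2 clay): clay=2 helmet=3
After 10 (consume 2 clay): helmet=3
After 11 (gather 1 iron): helmet=3 iron=1
After 12 (gather 2 copper): copper=2 helmet=3 iron=1
After 13 (gather 1 clay): clay=1 copper=2 helmet=3 iron=1
After 14 (consume 1 clay): copper=2 helmet=3 iron=1
After 15 (gather 2 iron): copper=2 helmet=3 iron=3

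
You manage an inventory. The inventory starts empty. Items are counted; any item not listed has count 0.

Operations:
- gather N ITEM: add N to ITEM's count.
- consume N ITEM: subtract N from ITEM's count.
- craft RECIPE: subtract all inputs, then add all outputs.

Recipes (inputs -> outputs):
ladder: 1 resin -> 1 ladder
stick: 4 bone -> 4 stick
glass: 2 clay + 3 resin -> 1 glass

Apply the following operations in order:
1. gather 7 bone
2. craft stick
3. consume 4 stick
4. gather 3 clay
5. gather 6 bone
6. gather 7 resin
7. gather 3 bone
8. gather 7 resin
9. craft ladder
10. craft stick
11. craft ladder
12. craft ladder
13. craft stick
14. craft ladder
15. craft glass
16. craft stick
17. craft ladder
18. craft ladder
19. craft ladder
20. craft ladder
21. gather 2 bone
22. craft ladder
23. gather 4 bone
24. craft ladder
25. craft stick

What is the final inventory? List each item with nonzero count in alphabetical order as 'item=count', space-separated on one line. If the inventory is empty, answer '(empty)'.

After 1 (gather 7 bone): bone=7
After 2 (craft stick): bone=3 stick=4
After 3 (consume 4 stick): bone=3
After 4 (gather 3 clay): bone=3 clay=3
After 5 (gather 6 bone): bone=9 clay=3
After 6 (gather 7 resin): bone=9 clay=3 resin=7
After 7 (gather 3 bone): bone=12 clay=3 resin=7
After 8 (gather 7 resin): bone=12 clay=3 resin=14
After 9 (craft ladder): bone=12 clay=3 ladder=1 resin=13
After 10 (craft stick): bone=8 clay=3 ladder=1 resin=13 stick=4
After 11 (craft ladder): bone=8 clay=3 ladder=2 resin=12 stick=4
After 12 (craft ladder): bone=8 clay=3 ladder=3 resin=11 stick=4
After 13 (craft stick): bone=4 clay=3 ladder=3 resin=11 stick=8
After 14 (craft ladder): bone=4 clay=3 ladder=4 resin=10 stick=8
After 15 (craft glass): bone=4 clay=1 glass=1 ladder=4 resin=7 stick=8
After 16 (craft stick): clay=1 glass=1 ladder=4 resin=7 stick=12
After 17 (craft ladder): clay=1 glass=1 ladder=5 resin=6 stick=12
After 18 (craft ladder): clay=1 glass=1 ladder=6 resin=5 stick=12
After 19 (craft ladder): clay=1 glass=1 ladder=7 resin=4 stick=12
After 20 (craft ladder): clay=1 glass=1 ladder=8 resin=3 stick=12
After 21 (gather 2 bone): bone=2 clay=1 glass=1 ladder=8 resin=3 stick=12
After 22 (craft ladder): bone=2 clay=1 glass=1 ladder=9 resin=2 stick=12
After 23 (gather 4 bone): bone=6 clay=1 glass=1 ladder=9 resin=2 stick=12
After 24 (craft ladder): bone=6 clay=1 glass=1 ladder=10 resin=1 stick=12
After 25 (craft stick): bone=2 clay=1 glass=1 ladder=10 resin=1 stick=16

Answer: bone=2 clay=1 glass=1 ladder=10 resin=1 stick=16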